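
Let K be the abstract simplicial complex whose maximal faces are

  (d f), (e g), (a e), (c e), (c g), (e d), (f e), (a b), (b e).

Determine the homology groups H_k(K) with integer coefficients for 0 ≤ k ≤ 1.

Order the vertices as a < b < c < d < e < f < g. Listing each simplex with vertices in this order, K has dimension 1 with simplices:

  0-simplices (7): a, b, c, d, e, f, g
  1-simplices (9): ab, ae, be, ce, cg, de, df, ef, eg

Hence C_0 ≅ Z^7, C_1 ≅ Z^9.

∂_1: C_1 → C_0 is given by ∂[p,q] = [q] − [p].
The 7×9 boundary matrix has rank 6 and Smith normal form diag(1,1,1,1,1,1).

From H_k ≅ ker(∂_k) / im(∂_{k+1}) we obtain:

  H_0: rank C_0 − rank ∂_1 = 7 − 6 = 1, and the invariant factors of ∂_1 are all 1, so H_0 ≅ Z.
  H_1: rank ker ∂_1 − rank ∂_2 = (9 − 6) − 0 = 3, and there is no ∂_2, so H_1 ≅ Z^3.

H_0 = Z,  H_1 = Z^3.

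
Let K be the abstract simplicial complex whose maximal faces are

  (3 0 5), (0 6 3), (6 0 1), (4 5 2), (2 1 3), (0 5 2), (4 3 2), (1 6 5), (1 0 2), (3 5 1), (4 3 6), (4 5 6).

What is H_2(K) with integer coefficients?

H_2 ≅ 0.

Take the total order 0 < 1 < 2 < 3 < 4 < 5 < 6 on the vertex set. Then K (dimension 2) consists of the simplices:

  0-simplices (7): [0], [1], [2], [3], [4], [5], [6]
  1-simplices (18): [0,1], [0,2], [0,3], [0,5], [0,6], [1,2], [1,3], [1,5], [1,6], [2,3], [2,4], [2,5], [3,4], [3,5], [3,6], [4,5], [4,6], [5,6]
  2-simplices (12): [0,1,2], [0,1,6], [0,2,5], [0,3,5], [0,3,6], [1,2,3], [1,3,5], [1,5,6], [2,3,4], [2,4,5], [3,4,6], [4,5,6]

Hence C_0 ≅ Z^7, C_1 ≅ Z^18, C_2 ≅ Z^12.

The boundary map ∂_1: C_1 → C_0 sends each edge [p,q] (with p < q) to q − p.
The 7×18 boundary matrix has rank 6 and Smith normal form diag(1,1,1,1,1,1).

The boundary map ∂_2: C_2 → C_1 sends each 2-simplex [p,q,r] to [q,r] − [p,r] + [p,q]. For instance
  ∂[1,3,5] = [3,5] − [1,5] + [1,3],
  ∂[0,1,6] = [1,6] − [0,6] + [0,1].
The 18×12 boundary matrix has rank 12 and Smith normal form diag(1,1,1,1,1,1,1,1,1,1,1,2).

Computing H_k = (kernel of ∂_k) / (image of ∂_{k+1}):

  H_2: rank ker ∂_2 − rank ∂_3 = (12 − 12) − 0 = 0, and there is no ∂_3, so H_2 = 0.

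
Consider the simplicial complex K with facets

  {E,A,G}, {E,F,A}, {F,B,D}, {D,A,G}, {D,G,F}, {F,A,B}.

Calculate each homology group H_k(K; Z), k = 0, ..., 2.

H_0 = Z,  H_1 = Z,  H_2 = 0.

We work with the vertex ordering A < B < D < E < F < G. The simplices of K, each written with vertices in increasing order, are:

  0-simplices (6): A, B, D, E, F, G
  1-simplices (12): AB, AD, AE, AF, AG, BD, BF, DF, DG, EF, EG, FG
  2-simplices (6): ABF, ADG, AEF, AEG, BDF, DFG

Hence C_0 ≅ Z^6, C_1 ≅ Z^12, C_2 ≅ Z^6.

Boundary ∂_1: C_1 → C_0 maps an edge to its endpoints' difference, ∂[p,q] = q − p. For instance
  ∂FG = G − F.
As a 6×12 matrix over Z this has rank 5, with invariant factors (1,1,1,1,1).

Boundary ∂_2: C_2 → C_1 maps a triangle to the signed sum of its edges. For instance
  ∂ABF = BF − AF + AB,
  ∂BDF = DF − BF + BD.
The 12×6 boundary matrix has rank 6 and Smith normal form diag(1,1,1,1,1,1).

From H_k ≅ ker(∂_k) / im(∂_{k+1}) we obtain:

  H_0: rank C_0 − rank ∂_1 = 6 − 5 = 1, and the invariant factors of ∂_1 are all 1, so H_0 ≅ Z.
  H_1: rank ker ∂_1 − rank ∂_2 = (12 − 5) − 6 = 1, and the invariant factors of ∂_2 are all 1, so H_1 ≅ Z.
  H_2: rank ker ∂_2 − rank ∂_3 = (6 − 6) − 0 = 0, and there is no ∂_3, so H_2 ≅ 0.

As a check, the Euler characteristic is 6 − 12 + 6 = 0, which agrees with 1 − 1 + 0 = 0.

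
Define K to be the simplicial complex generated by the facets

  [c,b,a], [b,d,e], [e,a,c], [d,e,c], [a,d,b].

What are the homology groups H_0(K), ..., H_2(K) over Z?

We work with the vertex ordering a < b < c < d < e. The simplices of K, each written with vertices in increasing order, are:

  0-simplices (5): a, b, c, d, e
  1-simplices (10): ab, ac, ad, ae, bc, bd, be, cd, ce, de
  2-simplices (5): abc, abd, ace, bde, cde

Hence C_0 ≅ Z^5, C_1 ≅ Z^10, C_2 ≅ Z^5.

The boundary map ∂_1: C_1 → C_0 is given by ∂[p,q] = [q] − [p].
The resulting 5×10 matrix has rank 4, and its Smith normal form has invariant factors (1,1,1,1).

∂_2: C_2 → C_1 sends each 2-simplex [p,q,r] to [q,r] − [p,r] + [p,q]. For instance
  ∂bde = de − be + bd,
  ∂abd = bd − ad + ab.
The 10×5 boundary matrix has rank 5 and Smith normal form diag(1,1,1,1,1).

Now H_k = ker ∂_k / im ∂_{k+1}, so:

  H_0: rank C_0 − rank ∂_1 = 5 − 4 = 1, and the invariant factors of ∂_1 are all 1, so H_0 = Z.
  H_1: rank ker ∂_1 − rank ∂_2 = (10 − 4) − 5 = 1, and the invariant factors of ∂_2 are all 1, so H_1 = Z.
  H_2: rank ker ∂_2 − rank ∂_3 = (5 − 5) − 0 = 0, and there is no ∂_3, so H_2 = 0.

As a check, the Euler characteristic is 5 − 10 + 5 = 0, which agrees with 1 − 1 + 0 = 0.

H_0 = Z,  H_1 = Z,  H_2 = 0.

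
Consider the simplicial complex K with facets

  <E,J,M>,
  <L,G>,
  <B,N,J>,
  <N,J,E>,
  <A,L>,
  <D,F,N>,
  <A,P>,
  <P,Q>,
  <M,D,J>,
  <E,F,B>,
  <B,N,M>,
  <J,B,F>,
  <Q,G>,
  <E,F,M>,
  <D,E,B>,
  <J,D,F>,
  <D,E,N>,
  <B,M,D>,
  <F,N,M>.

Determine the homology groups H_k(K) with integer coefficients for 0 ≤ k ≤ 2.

K has 12 vertices, 26 edges, 14 triangles.
rank ∂_0 = 0, rank ∂_1 = 10 ⇒ b_0 = 12 − 0 − 10 = 2; all invariant factors of ∂_1 are 1 so no torsion. So H_0 = Z^2.
rank ∂_1 = 10, rank ∂_2 = 13 ⇒ b_1 = 26 − 10 − 13 = 3; all invariant factors of ∂_2 are 1 so no torsion. So H_1 = Z^3.
rank ∂_2 = 13, rank ∂_3 = 0 ⇒ b_2 = 14 − 13 − 0 = 1. So H_2 = Z.

H_0 = Z^2,  H_1 = Z^3,  H_2 = Z.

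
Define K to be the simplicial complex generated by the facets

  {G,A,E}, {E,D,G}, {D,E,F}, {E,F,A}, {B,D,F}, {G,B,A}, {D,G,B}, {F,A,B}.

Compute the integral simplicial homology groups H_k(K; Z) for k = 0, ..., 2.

We work with the vertex ordering A < B < D < E < F < G. The simplices of K, each written with vertices in increasing order, are:

  0-simplices (6): A, B, D, E, F, G
  1-simplices (12): AB, AE, AF, AG, BD, BF, BG, DE, DF, DG, EF, EG
  2-simplices (8): ABF, ABG, AEF, AEG, BDF, BDG, DEF, DEG

so the chain groups are C_0 ≅ Z^6, C_1 ≅ Z^12, C_2 ≅ Z^8.

∂_1: C_1 → C_0 maps an edge to its endpoints' difference, ∂[p,q] = q − p. For instance
  ∂AF = F − A.
As a 6×12 matrix over Z this has rank 5, with invariant factors (1,1,1,1,1).

The boundary map ∂_2: C_2 → C_1 sends each 2-simplex [p,q,r] to [q,r] − [p,r] + [p,q]. For instance
  ∂BDG = DG − BG + BD,
  ∂DEF = EF − DF + DE.
The 12×8 boundary matrix has rank 7 and Smith normal form diag(1,1,1,1,1,1,1).

From H_k ≅ ker(∂_k) / im(∂_{k+1}) we obtain:

  H_0: rank C_0 − rank ∂_1 = 6 − 5 = 1, and the invariant factors of ∂_1 are all 1, so H_0 ≅ Z.
  H_1: rank ker ∂_1 − rank ∂_2 = (12 − 5) − 7 = 0, and the invariant factors of ∂_2 are all 1, so H_1 ≅ 0.
  H_2: rank ker ∂_2 − rank ∂_3 = (8 − 7) − 0 = 1, and there is no ∂_3, so H_2 ≅ Z.

H_0 ≅ Z,  H_1 = 0,  H_2 ≅ Z.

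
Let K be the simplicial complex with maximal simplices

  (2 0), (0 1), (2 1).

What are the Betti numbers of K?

Order the vertices as 0 < 1 < 2. Listing each simplex with vertices in this order, K has dimension 1 with simplices:

  0-simplices (3): [0], [1], [2]
  1-simplices (3): [0,1], [0,2], [1,2]

Hence C_0 ≅ Z^3, C_1 ≅ Z^3.

The boundary map ∂_1: C_1 → C_0 sends each edge [p,q] (with p < q) to q − p.
This gives a 3×3 integer matrix of rank 2; reducing to Smith normal form yields diagonal entries (1,1).

Reading off H_k = ker ∂_k / im ∂_{k+1}:

  H_0: rank C_0 − rank ∂_1 = 3 − 2 = 1, and the invariant factors of ∂_1 are all 1, so H_0 ≅ Z.
  H_1: rank ker ∂_1 − rank ∂_2 = (3 − 2) − 0 = 1, and there is no ∂_2, so H_1 ≅ Z.

Hence the Betti numbers are b_0 = 1, b_1 = 1.

b_0 = 1, b_1 = 1.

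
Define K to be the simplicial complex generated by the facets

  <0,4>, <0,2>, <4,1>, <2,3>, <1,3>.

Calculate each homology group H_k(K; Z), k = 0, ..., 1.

Take the total order 0 < 1 < 2 < 3 < 4 on the vertex set. Then K (dimension 1) consists of the simplices:

  0-simplices (5): [0], [1], [2], [3], [4]
  1-simplices (5): [0,2], [0,4], [1,3], [1,4], [2,3]

giving chain groups C_0 ≅ Z^5, C_1 ≅ Z^5.

Boundary ∂_1: C_1 → C_0 maps an edge to its endpoints' difference, ∂[p,q] = q − p. For instance
  ∂[1,4] = [4] − [1].
The 5×5 boundary matrix has rank 4 and Smith normal form diag(1,1,1,1).

From H_k ≅ ker(∂_k) / im(∂_{k+1}) we obtain:

  H_0: rank C_0 − rank ∂_1 = 5 − 4 = 1, and the invariant factors of ∂_1 are all 1, so H_0 ≅ Z.
  H_1: rank ker ∂_1 − rank ∂_2 = (5 − 4) − 0 = 1, and there is no ∂_2, so H_1 ≅ Z.

As a check, the Euler characteristic is 5 − 5 = 0, which agrees with 1 − 1 = 0.

H_0 ≅ Z,  H_1 ≅ Z.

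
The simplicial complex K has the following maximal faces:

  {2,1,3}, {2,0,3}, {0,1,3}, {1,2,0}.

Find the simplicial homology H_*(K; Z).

H_0 ≅ Z,  H_1 = 0,  H_2 ≅ Z.

We work with the vertex ordering 0 < 1 < 2 < 3. The simplices of K, each written with vertices in increasing order, are:

  0-simplices (4): [0], [1], [2], [3]
  1-simplices (6): [0,1], [0,2], [0,3], [1,2], [1,3], [2,3]
  2-simplices (4): [0,1,2], [0,1,3], [0,2,3], [1,2,3]

so the chain groups are C_0 ≅ Z^4, C_1 ≅ Z^6, C_2 ≅ Z^4.

The boundary map ∂_1: C_1 → C_0 maps an edge to its endpoints' difference, ∂[p,q] = q − p.
This gives a 4×6 integer matrix of rank 3; reducing to Smith normal form yields diagonal entries (1,1,1).

The boundary map ∂_2: C_2 → C_1 sends each 2-simplex [p,q,r] to [q,r] − [p,r] + [p,q]. For instance
  ∂[1,2,3] = [2,3] − [1,3] + [1,2],
  ∂[0,1,3] = [1,3] − [0,3] + [0,1].
The resulting 6×4 matrix has rank 3, and its Smith normal form has invariant factors (1,1,1).

From H_k ≅ ker(∂_k) / im(∂_{k+1}) we obtain:

  H_0: rank C_0 − rank ∂_1 = 4 − 3 = 1, and the invariant factors of ∂_1 are all 1, so H_0 ≅ Z.
  H_1: rank ker ∂_1 − rank ∂_2 = (6 − 3) − 3 = 0, and the invariant factors of ∂_2 are all 1, so H_1 ≅ 0.
  H_2: rank ker ∂_2 − rank ∂_3 = (4 − 3) − 0 = 1, and there is no ∂_3, so H_2 ≅ Z.

As a check, the Euler characteristic is 4 − 6 + 4 = 2, which agrees with 1 − 0 + 1 = 2.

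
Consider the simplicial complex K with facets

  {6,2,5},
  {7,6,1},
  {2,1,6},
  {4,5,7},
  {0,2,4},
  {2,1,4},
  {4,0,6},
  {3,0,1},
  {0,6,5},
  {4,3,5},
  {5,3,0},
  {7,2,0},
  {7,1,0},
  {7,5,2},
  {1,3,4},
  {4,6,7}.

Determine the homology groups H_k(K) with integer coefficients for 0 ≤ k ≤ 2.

H_0 ≅ Z,  H_1 ≅ Z^2,  H_2 ≅ Z.

Fix the vertex order 0 < 1 < 2 < 3 < 4 < 5 < 6 < 7 and write every simplex with vertices in increasing order. Then dim K = 2 and the simplices of K are:

  0-simplices (8): [0], [1], [2], [3], [4], [5], [6], [7]
  1-simplices (24): (24 of them)
  2-simplices (16): [0,1,3], [0,1,7], [0,2,4], [0,2,7], [0,3,5], [0,4,6], [0,5,6], [1,2,4], [1,2,6], [1,3,4], [1,6,7], [2,5,6], [2,5,7], [3,4,5], [4,5,7], [4,6,7]

so the chain groups are C_0 ≅ Z^8, C_1 ≅ Z^24, C_2 ≅ Z^16.

The boundary map ∂_1: C_1 → C_0 is given by ∂[p,q] = [q] − [p]. For instance
  ∂[4,7] = [7] − [4].
The 8×24 boundary matrix has rank 7 and Smith normal form diag(1,1,1,1,1,1,1).

The boundary map ∂_2: C_2 → C_1 sends each 2-simplex [p,q,r] to [q,r] − [p,r] + [p,q]. For instance
  ∂[0,2,4] = [2,4] − [0,4] + [0,2],
  ∂[1,6,7] = [6,7] − [1,7] + [1,6].
The 24×16 boundary matrix has rank 15 and Smith normal form diag(1,1,1,1,1,1,1,1,1,1,1,1,1,1,1).

Reading off H_k = ker ∂_k / im ∂_{k+1}:

  H_0: rank C_0 − rank ∂_1 = 8 − 7 = 1, and the invariant factors of ∂_1 are all 1, so H_0 = Z.
  H_1: rank ker ∂_1 − rank ∂_2 = (24 − 7) − 15 = 2, and the invariant factors of ∂_2 are all 1, so H_1 = Z^2.
  H_2: rank ker ∂_2 − rank ∂_3 = (16 − 15) − 0 = 1, and there is no ∂_3, so H_2 = Z.

(K is a triangulation of the torus T^2.)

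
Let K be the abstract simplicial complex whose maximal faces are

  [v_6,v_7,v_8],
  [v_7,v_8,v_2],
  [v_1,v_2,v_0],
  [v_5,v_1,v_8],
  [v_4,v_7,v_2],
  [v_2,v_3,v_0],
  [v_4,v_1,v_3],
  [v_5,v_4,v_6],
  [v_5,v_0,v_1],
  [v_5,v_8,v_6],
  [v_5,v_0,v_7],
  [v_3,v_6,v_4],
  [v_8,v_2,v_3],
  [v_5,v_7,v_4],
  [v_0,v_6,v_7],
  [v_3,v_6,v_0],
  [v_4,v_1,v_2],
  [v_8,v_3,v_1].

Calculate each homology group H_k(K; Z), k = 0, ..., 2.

H_0 ≅ Z,  H_1 ≅ Z ⊕ Z/2,  H_2 = 0.

Take the total order v_0 < v_1 < v_2 < v_3 < v_4 < v_5 < v_6 < v_7 < v_8 on the vertex set. Then K (dimension 2) consists of the simplices:

  0-simplices (9): [v_0], [v_1], [v_2], [v_3], [v_4], [v_5], [v_6], [v_7], [v_8]
  1-simplices (27): (27 of them)
  2-simplices (18): (18 of them)

Hence C_0 ≅ Z^9, C_1 ≅ Z^27, C_2 ≅ Z^18.

Boundary ∂_1: C_1 → C_0 sends each edge [p,q] (with p < q) to q − p.
This gives a 9×27 integer matrix of rank 8; reducing to Smith normal form yields diagonal entries (1,1,1,1,1,1,1,1).

∂_2: C_2 → C_1 acts by ∂[p,q,r] = [q,r] − [p,r] + [p,q]. For instance
  ∂[v_3,v_4,v_6] = [v_4,v_6] − [v_3,v_6] + [v_3,v_4],
  ∂[v_0,v_6,v_7] = [v_6,v_7] − [v_0,v_7] + [v_0,v_6].
The resulting 27×18 matrix has rank 18, and its Smith normal form has invariant factors (1,1,1,1,1,1,1,1,1,1,1,1,1,1,1,1,1,2).

Reading off H_k = ker ∂_k / im ∂_{k+1}:

  H_0: rank C_0 − rank ∂_1 = 9 − 8 = 1, and the invariant factors of ∂_1 are all 1, so H_0 ≅ Z.
  H_1: rank ker ∂_1 − rank ∂_2 = (27 − 8) − 18 = 1, and ∂_2 has invariant factor 2 > 1, so H_1 ≅ Z ⊕ Z/2.
  H_2: rank ker ∂_2 − rank ∂_3 = (18 − 18) − 0 = 0, and there is no ∂_3, so H_2 ≅ 0.

(K is a triangulation of the Klein bottle.)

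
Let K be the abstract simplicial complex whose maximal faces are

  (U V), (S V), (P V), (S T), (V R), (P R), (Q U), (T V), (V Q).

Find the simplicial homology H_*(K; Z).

H_0 = Z,  H_1 = Z^3.

K has 7 vertices, 9 edges.
rank ∂_0 = 0, rank ∂_1 = 6 ⇒ b_0 = 7 − 0 − 6 = 1; all invariant factors of ∂_1 are 1 so no torsion. So H_0 ≅ Z.
rank ∂_1 = 6, rank ∂_2 = 0 ⇒ b_1 = 9 − 6 − 0 = 3. So H_1 ≅ Z^3.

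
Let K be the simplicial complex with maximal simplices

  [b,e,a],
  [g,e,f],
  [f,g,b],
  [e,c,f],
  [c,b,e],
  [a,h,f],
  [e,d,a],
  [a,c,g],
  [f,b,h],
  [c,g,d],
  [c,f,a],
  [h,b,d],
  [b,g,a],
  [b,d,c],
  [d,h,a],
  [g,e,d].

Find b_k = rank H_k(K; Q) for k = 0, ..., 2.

We work with the vertex ordering a < b < c < d < e < f < g < h. The simplices of K, each written with vertices in increasing order, are:

  0-simplices (8): a, b, c, d, e, f, g, h
  1-simplices (24): ab, ac, ad, ae, af, ag, ah, bc, bd, be, bf, bg, bh, cd, ce, cf, cg, de, dg, dh, ef, eg, fg, fh
  2-simplices (16): abe, abg, acf, acg, ade, adh, afh, bcd, bce, bdh, bfg, bfh, cdg, cef, deg, efg

so the chain groups are C_0 ≅ Z^8, C_1 ≅ Z^24, C_2 ≅ Z^16.

Boundary ∂_1: C_1 → C_0 is given by ∂[p,q] = [q] − [p]. For instance
  ∂bd = d − b.
As a 8×24 matrix over Z this has rank 7, with invariant factors (1,1,1,1,1,1,1).

∂_2: C_2 → C_1 maps a triangle to the signed sum of its edges. For instance
  ∂deg = eg − dg + de,
  ∂cdg = dg − cg + cd.
The resulting 24×16 matrix has rank 15, and its Smith normal form has invariant factors (1,1,1,1,1,1,1,1,1,1,1,1,1,1,1).

Computing H_k = (kernel of ∂_k) / (image of ∂_{k+1}):

  H_0: rank C_0 − rank ∂_1 = 8 − 7 = 1, and the invariant factors of ∂_1 are all 1, so H_0 = Z.
  H_1: rank ker ∂_1 − rank ∂_2 = (24 − 7) − 15 = 2, and the invariant factors of ∂_2 are all 1, so H_1 = Z^2.
  H_2: rank ker ∂_2 − rank ∂_3 = (16 − 15) − 0 = 1, and there is no ∂_3, so H_2 = Z.

As a check, the Euler characteristic is 8 − 24 + 16 = 0, which agrees with 1 − 2 + 1 = 0.

Hence the Betti numbers are b_0 = 1, b_1 = 2, b_2 = 1.

b_0 = 1, b_1 = 2, b_2 = 1.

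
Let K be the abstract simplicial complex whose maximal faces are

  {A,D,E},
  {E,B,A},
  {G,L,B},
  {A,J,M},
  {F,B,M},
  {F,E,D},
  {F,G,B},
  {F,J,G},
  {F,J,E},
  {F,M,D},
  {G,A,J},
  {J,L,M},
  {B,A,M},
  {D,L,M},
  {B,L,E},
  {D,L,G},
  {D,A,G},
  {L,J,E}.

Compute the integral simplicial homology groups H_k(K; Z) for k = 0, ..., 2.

Take the total order A < B < D < E < F < G < J < L < M on the vertex set. Then K (dimension 2) consists of the simplices:

  0-simplices (9): A, B, D, E, F, G, J, L, M
  1-simplices (27): AB, AD, AE, AG, AJ, AM, BE, BF, BG, BL, BM, DE, DF, DG, DL, DM, EF, EJ, EL, FG, FJ, FM, GJ, GL, JL, JM, LM
  2-simplices (18): ABE, ABM, ADE, ADG, AGJ, AJM, BEL, BFG, BFM, BGL, DEF, DFM, DGL, DLM, EFJ, EJL, FGJ, JLM

so the chain groups are C_0 ≅ Z^9, C_1 ≅ Z^27, C_2 ≅ Z^18.

∂_1: C_1 → C_0 sends each edge [p,q] (with p < q) to q − p. For instance
  ∂AD = D − A.
As a 9×27 matrix over Z this has rank 8, with invariant factors (1,1,1,1,1,1,1,1).

Boundary ∂_2: C_2 → C_1 sends each 2-simplex [p,q,r] to [q,r] − [p,r] + [p,q]. For instance
  ∂DEF = EF − DF + DE,
  ∂AGJ = GJ − AJ + AG.
The 27×18 boundary matrix has rank 17 and Smith normal form diag(1,1,1,1,1,1,1,1,1,1,1,1,1,1,1,1,1).

Now H_k = ker ∂_k / im ∂_{k+1}, so:

  H_0: rank C_0 − rank ∂_1 = 9 − 8 = 1, and the invariant factors of ∂_1 are all 1, so H_0 = Z.
  H_1: rank ker ∂_1 − rank ∂_2 = (27 − 8) − 17 = 2, and the invariant factors of ∂_2 are all 1, so H_1 = Z^2.
  H_2: rank ker ∂_2 − rank ∂_3 = (18 − 17) − 0 = 1, and there is no ∂_3, so H_2 = Z.

H_0 = Z,  H_1 = Z^2,  H_2 = Z.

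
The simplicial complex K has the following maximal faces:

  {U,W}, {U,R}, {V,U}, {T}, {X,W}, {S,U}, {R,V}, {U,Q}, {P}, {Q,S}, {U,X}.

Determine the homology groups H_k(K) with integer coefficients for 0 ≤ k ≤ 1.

H_0 ≅ Z^3,  H_1 ≅ Z^3.

Fix the vertex order P < Q < R < S < T < U < V < W < X and write every simplex with vertices in increasing order. Then dim K = 1 and the simplices of K are:

  0-simplices (9): P, Q, R, S, T, U, V, W, X
  1-simplices (9): QS, QU, RU, RV, SU, UV, UW, UX, WX

Hence C_0 ≅ Z^9, C_1 ≅ Z^9.

∂_1: C_1 → C_0 maps an edge to its endpoints' difference, ∂[p,q] = q − p.
As a 9×9 matrix over Z this has rank 6, with invariant factors (1,1,1,1,1,1).

Reading off H_k = ker ∂_k / im ∂_{k+1}:

  H_0: rank C_0 − rank ∂_1 = 9 − 6 = 3, and the invariant factors of ∂_1 are all 1, so H_0 ≅ Z^3.
  H_1: rank ker ∂_1 − rank ∂_2 = (9 − 6) − 0 = 3, and there is no ∂_2, so H_1 ≅ Z^3.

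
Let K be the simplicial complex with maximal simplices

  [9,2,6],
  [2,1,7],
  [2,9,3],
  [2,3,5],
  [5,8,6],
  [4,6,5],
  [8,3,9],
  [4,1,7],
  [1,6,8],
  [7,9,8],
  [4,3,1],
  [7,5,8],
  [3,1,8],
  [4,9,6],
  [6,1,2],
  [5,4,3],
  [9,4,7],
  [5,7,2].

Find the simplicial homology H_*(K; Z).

Take the total order 1 < 2 < 3 < 4 < 5 < 6 < 7 < 8 < 9 on the vertex set. Then K (dimension 2) consists of the simplices:

  0-simplices (9): [1], [2], [3], [4], [5], [6], [7], [8], [9]
  1-simplices (27): (27 of them)
  2-simplices (18): [1,2,6], [1,2,7], [1,3,4], [1,3,8], [1,4,7], [1,6,8], [2,3,5], [2,3,9], [2,5,7], [2,6,9], [3,4,5], [3,8,9], [4,5,6], [4,6,9], [4,7,9], [5,6,8], [5,7,8], [7,8,9]

Hence C_0 ≅ Z^9, C_1 ≅ Z^27, C_2 ≅ Z^18.

Boundary ∂_1: C_1 → C_0 is given by ∂[p,q] = [q] − [p]. For instance
  ∂[1,2] = [2] − [1].
This gives a 9×27 integer matrix of rank 8; reducing to Smith normal form yields diagonal entries (1,1,1,1,1,1,1,1).

∂_2: C_2 → C_1 acts by ∂[p,q,r] = [q,r] − [p,r] + [p,q]. For instance
  ∂[2,6,9] = [6,9] − [2,9] + [2,6],
  ∂[1,2,7] = [2,7] − [1,7] + [1,2].
This gives a 27×18 integer matrix of rank 17; reducing to Smith normal form yields diagonal entries (1,1,1,1,1,1,1,1,1,1,1,1,1,1,1,1,1).

Computing H_k = (kernel of ∂_k) / (image of ∂_{k+1}):

  H_0: rank C_0 − rank ∂_1 = 9 − 8 = 1, and the invariant factors of ∂_1 are all 1, so H_0 ≅ Z.
  H_1: rank ker ∂_1 − rank ∂_2 = (27 − 8) − 17 = 2, and the invariant factors of ∂_2 are all 1, so H_1 ≅ Z^2.
  H_2: rank ker ∂_2 − rank ∂_3 = (18 − 17) − 0 = 1, and there is no ∂_3, so H_2 ≅ Z.

(K is a triangulation of the torus T^2.)

H_0 = Z,  H_1 = Z^2,  H_2 = Z.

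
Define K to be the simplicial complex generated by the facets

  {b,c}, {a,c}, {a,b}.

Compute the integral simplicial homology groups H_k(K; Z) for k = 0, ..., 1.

Order the vertices as a < b < c. Listing each simplex with vertices in this order, K has dimension 1 with simplices:

  0-simplices (3): a, b, c
  1-simplices (3): ab, ac, bc

so the chain groups are C_0 ≅ Z^3, C_1 ≅ Z^3.

The boundary map ∂_1: C_1 → C_0 maps an edge to its endpoints' difference, ∂[p,q] = q − p. For instance
  ∂ab = b − a.
As a 3×3 matrix over Z this has rank 2, with invariant factors (1,1).

From H_k ≅ ker(∂_k) / im(∂_{k+1}) we obtain:

  H_0: rank C_0 − rank ∂_1 = 3 − 2 = 1, and the invariant factors of ∂_1 are all 1, so H_0 = Z.
  H_1: rank ker ∂_1 − rank ∂_2 = (3 − 2) − 0 = 1, and there is no ∂_2, so H_1 = Z.

H_0 = Z,  H_1 = Z.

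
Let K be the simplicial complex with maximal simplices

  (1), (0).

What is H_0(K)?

Order the vertices as 0 < 1. Listing each simplex with vertices in this order, K has dimension 0 with simplices:

  0-simplices (2): [0], [1]

Hence C_0 ≅ Z^2.

Now H_k = ker ∂_k / im ∂_{k+1}, so:

  H_0: rank C_0 − rank ∂_1 = 2 − 0 = 2, and there is no ∂_1, so H_0 ≅ Z^2.

H_0 ≅ Z^2.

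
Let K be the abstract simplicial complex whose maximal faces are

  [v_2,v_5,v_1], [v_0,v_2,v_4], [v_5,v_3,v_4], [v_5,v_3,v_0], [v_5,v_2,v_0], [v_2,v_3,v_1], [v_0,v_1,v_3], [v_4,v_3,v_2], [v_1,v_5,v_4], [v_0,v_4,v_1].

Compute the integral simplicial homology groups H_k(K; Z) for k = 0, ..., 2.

Take the total order v_0 < v_1 < v_2 < v_3 < v_4 < v_5 on the vertex set. Then K (dimension 2) consists of the simplices:

  0-simplices (6): [v_0], [v_1], [v_2], [v_3], [v_4], [v_5]
  1-simplices (15): (15 of them)
  2-simplices (10): [v_0,v_1,v_3], [v_0,v_1,v_4], [v_0,v_2,v_4], [v_0,v_2,v_5], [v_0,v_3,v_5], [v_1,v_2,v_3], [v_1,v_2,v_5], [v_1,v_4,v_5], [v_2,v_3,v_4], [v_3,v_4,v_5]

Hence C_0 ≅ Z^6, C_1 ≅ Z^15, C_2 ≅ Z^10.

The boundary map ∂_1: C_1 → C_0 sends each edge [p,q] (with p < q) to q − p. For instance
  ∂[v_4,v_5] = [v_5] − [v_4].
The 6×15 boundary matrix has rank 5 and Smith normal form diag(1,1,1,1,1).

∂_2: C_2 → C_1 acts by ∂[p,q,r] = [q,r] − [p,r] + [p,q]. For instance
  ∂[v_0,v_1,v_4] = [v_1,v_4] − [v_0,v_4] + [v_0,v_1],
  ∂[v_1,v_2,v_5] = [v_2,v_5] − [v_1,v_5] + [v_1,v_2].
As a 15×10 matrix over Z this has rank 10, with invariant factors (1,1,1,1,1,1,1,1,1,2).

Now H_k = ker ∂_k / im ∂_{k+1}, so:

  H_0: rank C_0 − rank ∂_1 = 6 − 5 = 1, and the invariant factors of ∂_1 are all 1, so H_0 = Z.
  H_1: rank ker ∂_1 − rank ∂_2 = (15 − 5) − 10 = 0, and ∂_2 has invariant factor 2 > 1, so H_1 = Z/2.
  H_2: rank ker ∂_2 − rank ∂_3 = (10 − 10) − 0 = 0, and there is no ∂_3, so H_2 = 0.

As a check, the Euler characteristic is 6 − 15 + 10 = 1, which agrees with 1 − 0 + 0 = 1.

H_0 = Z,  H_1 = Z/2,  H_2 = 0.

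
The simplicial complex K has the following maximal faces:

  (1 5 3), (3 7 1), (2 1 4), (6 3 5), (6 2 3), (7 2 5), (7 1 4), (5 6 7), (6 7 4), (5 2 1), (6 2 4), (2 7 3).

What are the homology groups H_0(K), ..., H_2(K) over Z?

H_0 ≅ Z,  H_1 ≅ Z_2,  H_2 = 0.

Fix the vertex order 1 < 2 < 3 < 4 < 5 < 6 < 7 and write every simplex with vertices in increasing order. Then dim K = 2 and the simplices of K are:

  0-simplices (7): [1], [2], [3], [4], [5], [6], [7]
  1-simplices (18): [1,2], [1,3], [1,4], [1,5], [1,7], [2,3], [2,4], [2,5], [2,6], [2,7], [3,5], [3,6], [3,7], [4,6], [4,7], [5,6], [5,7], [6,7]
  2-simplices (12): [1,2,4], [1,2,5], [1,3,5], [1,3,7], [1,4,7], [2,3,6], [2,3,7], [2,4,6], [2,5,7], [3,5,6], [4,6,7], [5,6,7]

so the chain groups are C_0 ≅ Z^7, C_1 ≅ Z^18, C_2 ≅ Z^12.

Boundary ∂_1: C_1 → C_0 is given by ∂[p,q] = [q] − [p].
The resulting 7×18 matrix has rank 6, and its Smith normal form has invariant factors (1,1,1,1,1,1).

∂_2: C_2 → C_1 sends each 2-simplex [p,q,r] to [q,r] − [p,r] + [p,q]. For instance
  ∂[1,3,7] = [3,7] − [1,7] + [1,3],
  ∂[1,4,7] = [4,7] − [1,7] + [1,4].
As a 18×12 matrix over Z this has rank 12, with invariant factors (1,1,1,1,1,1,1,1,1,1,1,2).

From H_k ≅ ker(∂_k) / im(∂_{k+1}) we obtain:

  H_0: rank C_0 − rank ∂_1 = 7 − 6 = 1, and the invariant factors of ∂_1 are all 1, so H_0 = Z.
  H_1: rank ker ∂_1 − rank ∂_2 = (18 − 6) − 12 = 0, and ∂_2 has invariant factor 2 > 1, so H_1 = Z_2.
  H_2: rank ker ∂_2 − rank ∂_3 = (12 − 12) − 0 = 0, and there is no ∂_3, so H_2 = 0.

As a check, the Euler characteristic is 7 − 18 + 12 = 1, which agrees with 1 − 0 + 0 = 1.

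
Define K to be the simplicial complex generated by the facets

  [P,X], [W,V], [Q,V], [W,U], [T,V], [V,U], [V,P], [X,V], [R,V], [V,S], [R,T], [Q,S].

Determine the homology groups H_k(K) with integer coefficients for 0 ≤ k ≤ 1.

H_0 = Z,  H_1 = Z^4.

We work with the vertex ordering P < Q < R < S < T < U < V < W < X. The simplices of K, each written with vertices in increasing order, are:

  0-simplices (9): P, Q, R, S, T, U, V, W, X
  1-simplices (12): PV, PX, QS, QV, RT, RV, SV, TV, UV, UW, VW, VX

so the chain groups are C_0 ≅ Z^9, C_1 ≅ Z^12.

∂_1: C_1 → C_0 maps an edge to its endpoints' difference, ∂[p,q] = q − p.
As a 9×12 matrix over Z this has rank 8, with invariant factors (1,1,1,1,1,1,1,1).

Reading off H_k = ker ∂_k / im ∂_{k+1}:

  H_0: rank C_0 − rank ∂_1 = 9 − 8 = 1, and the invariant factors of ∂_1 are all 1, so H_0 ≅ Z.
  H_1: rank ker ∂_1 − rank ∂_2 = (12 − 8) − 0 = 4, and there is no ∂_2, so H_1 ≅ Z^4.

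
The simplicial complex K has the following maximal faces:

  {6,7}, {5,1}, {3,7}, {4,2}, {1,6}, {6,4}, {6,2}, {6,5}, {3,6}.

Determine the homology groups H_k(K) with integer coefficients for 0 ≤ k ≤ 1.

Fix the vertex order 1 < 2 < 3 < 4 < 5 < 6 < 7 and write every simplex with vertices in increasing order. Then dim K = 1 and the simplices of K are:

  0-simplices (7): [1], [2], [3], [4], [5], [6], [7]
  1-simplices (9): [1,5], [1,6], [2,4], [2,6], [3,6], [3,7], [4,6], [5,6], [6,7]

Hence C_0 ≅ Z^7, C_1 ≅ Z^9.

∂_1: C_1 → C_0 maps an edge to its endpoints' difference, ∂[p,q] = q − p. For instance
  ∂[2,4] = [4] − [2].
This gives a 7×9 integer matrix of rank 6; reducing to Smith normal form yields diagonal entries (1,1,1,1,1,1).

Reading off H_k = ker ∂_k / im ∂_{k+1}:

  H_0: rank C_0 − rank ∂_1 = 7 − 6 = 1, and the invariant factors of ∂_1 are all 1, so H_0 ≅ Z.
  H_1: rank ker ∂_1 − rank ∂_2 = (9 − 6) − 0 = 3, and there is no ∂_2, so H_1 ≅ Z^3.

H_0 ≅ Z,  H_1 ≅ Z^3.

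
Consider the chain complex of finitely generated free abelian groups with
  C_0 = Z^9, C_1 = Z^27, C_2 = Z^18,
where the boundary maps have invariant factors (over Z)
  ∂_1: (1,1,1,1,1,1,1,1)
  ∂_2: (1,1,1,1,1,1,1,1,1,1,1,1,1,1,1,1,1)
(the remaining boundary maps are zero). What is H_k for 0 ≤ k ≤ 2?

H_0: b_0 = 9 − 0 − 8 = 1; torsion from ∂_1 factors > 1: none. So H_0 ≅ Z.
H_1: b_1 = 27 − 8 − 17 = 2; torsion from ∂_2 factors > 1: none. So H_1 ≅ Z^2.
H_2: b_2 = 18 − 17 − 0 = 1; torsion from ∂_3 factors > 1: none. So H_2 ≅ Z.

H_0 ≅ Z,  H_1 ≅ Z^2,  H_2 ≅ Z.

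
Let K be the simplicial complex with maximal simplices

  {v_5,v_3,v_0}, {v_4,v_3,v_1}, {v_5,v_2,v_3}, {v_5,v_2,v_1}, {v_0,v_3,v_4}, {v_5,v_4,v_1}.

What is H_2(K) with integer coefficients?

H_2 ≅ 0.

Fix the vertex order v_0 < v_1 < v_2 < v_3 < v_4 < v_5 and write every simplex with vertices in increasing order. Then dim K = 2 and the simplices of K are:

  0-simplices (6): [v_0], [v_1], [v_2], [v_3], [v_4], [v_5]
  1-simplices (12): [v_0,v_3], [v_0,v_4], [v_0,v_5], [v_1,v_2], [v_1,v_3], [v_1,v_4], [v_1,v_5], [v_2,v_3], [v_2,v_5], [v_3,v_4], [v_3,v_5], [v_4,v_5]
  2-simplices (6): [v_0,v_3,v_4], [v_0,v_3,v_5], [v_1,v_2,v_5], [v_1,v_3,v_4], [v_1,v_4,v_5], [v_2,v_3,v_5]

Hence C_0 ≅ Z^6, C_1 ≅ Z^12, C_2 ≅ Z^6.

The boundary map ∂_1: C_1 → C_0 sends each edge [p,q] (with p < q) to q − p.
As a 6×12 matrix over Z this has rank 5, with invariant factors (1,1,1,1,1).

∂_2: C_2 → C_1 sends each 2-simplex [p,q,r] to [q,r] − [p,r] + [p,q]. For instance
  ∂[v_0,v_3,v_5] = [v_3,v_5] − [v_0,v_5] + [v_0,v_3],
  ∂[v_1,v_4,v_5] = [v_4,v_5] − [v_1,v_5] + [v_1,v_4].
The 12×6 boundary matrix has rank 6 and Smith normal form diag(1,1,1,1,1,1).

Now H_k = ker ∂_k / im ∂_{k+1}, so:

  H_2: rank ker ∂_2 − rank ∂_3 = (6 − 6) − 0 = 0, and there is no ∂_3, so H_2 ≅ 0.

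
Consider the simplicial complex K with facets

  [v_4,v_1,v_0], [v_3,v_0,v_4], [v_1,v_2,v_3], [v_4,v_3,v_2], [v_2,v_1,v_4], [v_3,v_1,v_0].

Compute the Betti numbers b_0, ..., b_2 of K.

b_0 = 1, b_1 = 0, b_2 = 1.

Take the total order v_0 < v_1 < v_2 < v_3 < v_4 on the vertex set. Then K (dimension 2) consists of the simplices:

  0-simplices (5): [v_0], [v_1], [v_2], [v_3], [v_4]
  1-simplices (9): [v_0,v_1], [v_0,v_3], [v_0,v_4], [v_1,v_2], [v_1,v_3], [v_1,v_4], [v_2,v_3], [v_2,v_4], [v_3,v_4]
  2-simplices (6): [v_0,v_1,v_3], [v_0,v_1,v_4], [v_0,v_3,v_4], [v_1,v_2,v_3], [v_1,v_2,v_4], [v_2,v_3,v_4]

giving chain groups C_0 ≅ Z^5, C_1 ≅ Z^9, C_2 ≅ Z^6.

The boundary map ∂_1: C_1 → C_0 is given by ∂[p,q] = [q] − [p]. For instance
  ∂[v_1,v_4] = [v_4] − [v_1].
The 5×9 boundary matrix has rank 4 and Smith normal form diag(1,1,1,1).

∂_2: C_2 → C_1 acts by ∂[p,q,r] = [q,r] − [p,r] + [p,q]. For instance
  ∂[v_0,v_1,v_4] = [v_1,v_4] − [v_0,v_4] + [v_0,v_1],
  ∂[v_1,v_2,v_3] = [v_2,v_3] − [v_1,v_3] + [v_1,v_2].
As a 9×6 matrix over Z this has rank 5, with invariant factors (1,1,1,1,1).

Computing H_k = (kernel of ∂_k) / (image of ∂_{k+1}):

  H_0: rank C_0 − rank ∂_1 = 5 − 4 = 1, and the invariant factors of ∂_1 are all 1, so H_0 = Z.
  H_1: rank ker ∂_1 − rank ∂_2 = (9 − 4) − 5 = 0, and the invariant factors of ∂_2 are all 1, so H_1 = 0.
  H_2: rank ker ∂_2 − rank ∂_3 = (6 − 5) − 0 = 1, and there is no ∂_3, so H_2 = Z.

Hence the Betti numbers are b_0 = 1, b_1 = 0, b_2 = 1.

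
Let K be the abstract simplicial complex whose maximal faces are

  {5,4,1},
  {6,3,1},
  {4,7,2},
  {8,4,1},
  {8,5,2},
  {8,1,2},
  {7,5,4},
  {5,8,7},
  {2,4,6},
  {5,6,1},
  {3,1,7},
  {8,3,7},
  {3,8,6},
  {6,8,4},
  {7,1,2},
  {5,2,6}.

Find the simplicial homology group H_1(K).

H_1 = Z^2.

We work with the vertex ordering 1 < 2 < 3 < 4 < 5 < 6 < 7 < 8. The simplices of K, each written with vertices in increasing order, are:

  0-simplices (8): [1], [2], [3], [4], [5], [6], [7], [8]
  1-simplices (24): (24 of them)
  2-simplices (16): [1,2,7], [1,2,8], [1,3,6], [1,3,7], [1,4,5], [1,4,8], [1,5,6], [2,4,6], [2,4,7], [2,5,6], [2,5,8], [3,6,8], [3,7,8], [4,5,7], [4,6,8], [5,7,8]

giving chain groups C_0 ≅ Z^8, C_1 ≅ Z^24, C_2 ≅ Z^16.

The boundary map ∂_1: C_1 → C_0 sends each edge [p,q] (with p < q) to q − p. For instance
  ∂[2,5] = [5] − [2].
As a 8×24 matrix over Z this has rank 7, with invariant factors (1,1,1,1,1,1,1).

∂_2: C_2 → C_1 acts by ∂[p,q,r] = [q,r] − [p,r] + [p,q]. For instance
  ∂[1,4,5] = [4,5] − [1,5] + [1,4],
  ∂[1,4,8] = [4,8] − [1,8] + [1,4].
The resulting 24×16 matrix has rank 15, and its Smith normal form has invariant factors (1,1,1,1,1,1,1,1,1,1,1,1,1,1,1).

From H_k ≅ ker(∂_k) / im(∂_{k+1}) we obtain:

  H_1: rank ker ∂_1 − rank ∂_2 = (24 − 7) − 15 = 2, and the invariant factors of ∂_2 are all 1, so H_1 ≅ Z^2.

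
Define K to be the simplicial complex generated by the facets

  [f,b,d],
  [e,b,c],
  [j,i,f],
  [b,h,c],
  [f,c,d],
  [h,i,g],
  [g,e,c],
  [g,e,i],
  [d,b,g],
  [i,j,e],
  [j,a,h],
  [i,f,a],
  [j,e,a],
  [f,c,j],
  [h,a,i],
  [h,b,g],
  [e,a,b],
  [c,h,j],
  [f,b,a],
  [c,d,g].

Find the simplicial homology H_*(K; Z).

H_0 ≅ Z,  H_1 ≅ Z × Z/2,  H_2 = 0.

Fix the vertex order a < b < c < d < e < f < g < h < i < j and write every simplex with vertices in increasing order. Then dim K = 2 and the simplices of K are:

  0-simplices (10): a, b, c, d, e, f, g, h, i, j
  1-simplices (30): ab, ae, af, ah, ai, aj, bc, bd, be, bf, bg, bh, cd, ce, cf, cg, ch, cj, df, dg, eg, ei, ej, fi, fj, gh, gi, hi, hj, ij
  2-simplices (20): abe, abf, aej, afi, ahi, ahj, bce, bch, bdf, bdg, bgh, cdf, cdg, ceg, cfj, chj, egi, eij, fij, ghi

giving chain groups C_0 ≅ Z^10, C_1 ≅ Z^30, C_2 ≅ Z^20.

∂_1: C_1 → C_0 maps an edge to its endpoints' difference, ∂[p,q] = q − p. For instance
  ∂ch = h − c.
As a 10×30 matrix over Z this has rank 9, with invariant factors (1,1,1,1,1,1,1,1,1).

Boundary ∂_2: C_2 → C_1 sends each 2-simplex [p,q,r] to [q,r] − [p,r] + [p,q]. For instance
  ∂ahi = hi − ai + ah,
  ∂abf = bf − af + ab.
This gives a 30×20 integer matrix of rank 20; reducing to Smith normal form yields diagonal entries (1,1,1,1,1,1,1,1,1,1,1,1,1,1,1,1,1,1,1,2).

Computing H_k = (kernel of ∂_k) / (image of ∂_{k+1}):

  H_0: rank C_0 − rank ∂_1 = 10 − 9 = 1, and the invariant factors of ∂_1 are all 1, so H_0 ≅ Z.
  H_1: rank ker ∂_1 − rank ∂_2 = (30 − 9) − 20 = 1, and ∂_2 has invariant factor 2 > 1, so H_1 ≅ Z × Z/2.
  H_2: rank ker ∂_2 − rank ∂_3 = (20 − 20) − 0 = 0, and there is no ∂_3, so H_2 ≅ 0.

As a check, the Euler characteristic is 10 − 30 + 20 = 0, which agrees with 1 − 1 + 0 = 0.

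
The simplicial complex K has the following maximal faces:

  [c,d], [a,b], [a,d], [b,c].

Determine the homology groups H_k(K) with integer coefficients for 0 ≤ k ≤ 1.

H_0 = Z,  H_1 = Z.

We work with the vertex ordering a < b < c < d. The simplices of K, each written with vertices in increasing order, are:

  0-simplices (4): a, b, c, d
  1-simplices (4): ab, ad, bc, cd

giving chain groups C_0 ≅ Z^4, C_1 ≅ Z^4.

Boundary ∂_1: C_1 → C_0 sends each edge [p,q] (with p < q) to q − p.
As a 4×4 matrix over Z this has rank 3, with invariant factors (1,1,1).

Reading off H_k = ker ∂_k / im ∂_{k+1}:

  H_0: rank C_0 − rank ∂_1 = 4 − 3 = 1, and the invariant factors of ∂_1 are all 1, so H_0 = Z.
  H_1: rank ker ∂_1 − rank ∂_2 = (4 − 3) − 0 = 1, and there is no ∂_2, so H_1 = Z.

(K is a triangulation of the circle S^1.)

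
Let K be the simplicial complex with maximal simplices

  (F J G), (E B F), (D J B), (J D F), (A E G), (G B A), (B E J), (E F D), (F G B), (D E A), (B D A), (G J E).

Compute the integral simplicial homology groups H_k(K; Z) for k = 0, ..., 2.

H_0 ≅ Z,  H_1 ≅ Z/2Z,  H_2 = 0.

Fix the vertex order A < B < D < E < F < G < J and write every simplex with vertices in increasing order. Then dim K = 2 and the simplices of K are:

  0-simplices (7): A, B, D, E, F, G, J
  1-simplices (18): AB, AD, AE, AG, BD, BE, BF, BG, BJ, DE, DF, DJ, EF, EG, EJ, FG, FJ, GJ
  2-simplices (12): ABD, ABG, ADE, AEG, BDJ, BEF, BEJ, BFG, DEF, DFJ, EGJ, FGJ

giving chain groups C_0 ≅ Z^7, C_1 ≅ Z^18, C_2 ≅ Z^12.

∂_1: C_1 → C_0 is given by ∂[p,q] = [q] − [p]. For instance
  ∂FJ = J − F.
The 7×18 boundary matrix has rank 6 and Smith normal form diag(1,1,1,1,1,1).

The boundary map ∂_2: C_2 → C_1 sends each 2-simplex [p,q,r] to [q,r] − [p,r] + [p,q]. For instance
  ∂DFJ = FJ − DJ + DF,
  ∂BEJ = EJ − BJ + BE.
The 18×12 boundary matrix has rank 12 and Smith normal form diag(1,1,1,1,1,1,1,1,1,1,1,2).

From H_k ≅ ker(∂_k) / im(∂_{k+1}) we obtain:

  H_0: rank C_0 − rank ∂_1 = 7 − 6 = 1, and the invariant factors of ∂_1 are all 1, so H_0 ≅ Z.
  H_1: rank ker ∂_1 − rank ∂_2 = (18 − 6) − 12 = 0, and ∂_2 has invariant factor 2 > 1, so H_1 ≅ Z/2Z.
  H_2: rank ker ∂_2 − rank ∂_3 = (12 − 12) − 0 = 0, and there is no ∂_3, so H_2 ≅ 0.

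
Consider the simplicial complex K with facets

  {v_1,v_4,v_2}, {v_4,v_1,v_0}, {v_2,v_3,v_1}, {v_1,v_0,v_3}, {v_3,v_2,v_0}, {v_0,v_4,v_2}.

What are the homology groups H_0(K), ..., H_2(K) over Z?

We work with the vertex ordering v_0 < v_1 < v_2 < v_3 < v_4. The simplices of K, each written with vertices in increasing order, are:

  0-simplices (5): [v_0], [v_1], [v_2], [v_3], [v_4]
  1-simplices (9): [v_0,v_1], [v_0,v_2], [v_0,v_3], [v_0,v_4], [v_1,v_2], [v_1,v_3], [v_1,v_4], [v_2,v_3], [v_2,v_4]
  2-simplices (6): [v_0,v_1,v_3], [v_0,v_1,v_4], [v_0,v_2,v_3], [v_0,v_2,v_4], [v_1,v_2,v_3], [v_1,v_2,v_4]

Hence C_0 ≅ Z^5, C_1 ≅ Z^9, C_2 ≅ Z^6.

The boundary map ∂_1: C_1 → C_0 maps an edge to its endpoints' difference, ∂[p,q] = q − p. For instance
  ∂[v_1,v_2] = [v_2] − [v_1].
This gives a 5×9 integer matrix of rank 4; reducing to Smith normal form yields diagonal entries (1,1,1,1).

Boundary ∂_2: C_2 → C_1 sends each 2-simplex [p,q,r] to [q,r] − [p,r] + [p,q]. For instance
  ∂[v_1,v_2,v_3] = [v_2,v_3] − [v_1,v_3] + [v_1,v_2],
  ∂[v_1,v_2,v_4] = [v_2,v_4] − [v_1,v_4] + [v_1,v_2].
This gives a 9×6 integer matrix of rank 5; reducing to Smith normal form yields diagonal entries (1,1,1,1,1).

Reading off H_k = ker ∂_k / im ∂_{k+1}:

  H_0: rank C_0 − rank ∂_1 = 5 − 4 = 1, and the invariant factors of ∂_1 are all 1, so H_0 = Z.
  H_1: rank ker ∂_1 − rank ∂_2 = (9 − 4) − 5 = 0, and the invariant factors of ∂_2 are all 1, so H_1 = 0.
  H_2: rank ker ∂_2 − rank ∂_3 = (6 − 5) − 0 = 1, and there is no ∂_3, so H_2 = Z.

As a check, the Euler characteristic is 5 − 9 + 6 = 2, which agrees with 1 − 0 + 1 = 2.

H_0 ≅ Z,  H_1 = 0,  H_2 ≅ Z.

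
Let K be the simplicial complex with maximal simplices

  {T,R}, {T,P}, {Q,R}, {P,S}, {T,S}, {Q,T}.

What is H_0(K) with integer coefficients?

K has 5 vertices, 6 edges.
rank ∂_0 = 0, rank ∂_1 = 4 ⇒ b_0 = 5 − 0 − 4 = 1; all invariant factors of ∂_1 are 1 so no torsion. So H_0 ≅ Z.

H_0 = Z.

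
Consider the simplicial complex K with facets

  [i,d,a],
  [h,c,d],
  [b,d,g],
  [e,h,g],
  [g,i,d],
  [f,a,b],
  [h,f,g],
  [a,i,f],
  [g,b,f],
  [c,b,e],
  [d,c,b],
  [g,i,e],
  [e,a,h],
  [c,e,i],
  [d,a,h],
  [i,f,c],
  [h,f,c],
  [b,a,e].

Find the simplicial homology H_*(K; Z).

Order the vertices as a < b < c < d < e < f < g < h < i. Listing each simplex with vertices in this order, K has dimension 2 with simplices:

  0-simplices (9): a, b, c, d, e, f, g, h, i
  1-simplices (27): ab, ad, ae, af, ah, ai, bc, bd, be, bf, bg, cd, ce, cf, ch, ci, dg, dh, di, eg, eh, ei, fg, fh, fi, gh, gi
  2-simplices (18): abe, abf, adh, adi, aeh, afi, bcd, bce, bdg, bfg, cdh, cei, cfh, cfi, dgi, egh, egi, fgh

Hence C_0 ≅ Z^9, C_1 ≅ Z^27, C_2 ≅ Z^18.

The boundary map ∂_1: C_1 → C_0 maps an edge to its endpoints' difference, ∂[p,q] = q − p. For instance
  ∂fg = g − f.
This gives a 9×27 integer matrix of rank 8; reducing to Smith normal form yields diagonal entries (1,1,1,1,1,1,1,1).

∂_2: C_2 → C_1 acts by ∂[p,q,r] = [q,r] − [p,r] + [p,q]. For instance
  ∂egi = gi − ei + eg,
  ∂afi = fi − ai + af.
The resulting 27×18 matrix has rank 17, and its Smith normal form has invariant factors (1,1,1,1,1,1,1,1,1,1,1,1,1,1,1,1,1).

Computing H_k = (kernel of ∂_k) / (image of ∂_{k+1}):

  H_0: rank C_0 − rank ∂_1 = 9 − 8 = 1, and the invariant factors of ∂_1 are all 1, so H_0 ≅ Z.
  H_1: rank ker ∂_1 − rank ∂_2 = (27 − 8) − 17 = 2, and the invariant factors of ∂_2 are all 1, so H_1 ≅ Z^2.
  H_2: rank ker ∂_2 − rank ∂_3 = (18 − 17) − 0 = 1, and there is no ∂_3, so H_2 ≅ Z.

H_0 ≅ Z,  H_1 ≅ Z^2,  H_2 ≅ Z.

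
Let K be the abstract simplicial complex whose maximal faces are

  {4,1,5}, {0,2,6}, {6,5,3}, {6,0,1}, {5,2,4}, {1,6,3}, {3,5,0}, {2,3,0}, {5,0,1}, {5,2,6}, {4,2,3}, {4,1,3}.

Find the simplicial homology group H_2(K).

Order the vertices as 0 < 1 < 2 < 3 < 4 < 5 < 6. Listing each simplex with vertices in this order, K has dimension 2 with simplices:

  0-simplices (7): [0], [1], [2], [3], [4], [5], [6]
  1-simplices (18): [0,1], [0,2], [0,3], [0,5], [0,6], [1,3], [1,4], [1,5], [1,6], [2,3], [2,4], [2,5], [2,6], [3,4], [3,5], [3,6], [4,5], [5,6]
  2-simplices (12): [0,1,5], [0,1,6], [0,2,3], [0,2,6], [0,3,5], [1,3,4], [1,3,6], [1,4,5], [2,3,4], [2,4,5], [2,5,6], [3,5,6]

giving chain groups C_0 ≅ Z^7, C_1 ≅ Z^18, C_2 ≅ Z^12.

∂_1: C_1 → C_0 maps an edge to its endpoints' difference, ∂[p,q] = q − p.
As a 7×18 matrix over Z this has rank 6, with invariant factors (1,1,1,1,1,1).

The boundary map ∂_2: C_2 → C_1 maps a triangle to the signed sum of its edges. For instance
  ∂[1,3,4] = [3,4] − [1,4] + [1,3],
  ∂[2,4,5] = [4,5] − [2,5] + [2,4].
The resulting 18×12 matrix has rank 12, and its Smith normal form has invariant factors (1,1,1,1,1,1,1,1,1,1,1,2).

From H_k ≅ ker(∂_k) / im(∂_{k+1}) we obtain:

  H_2: rank ker ∂_2 − rank ∂_3 = (12 − 12) − 0 = 0, and there is no ∂_3, so H_2 = 0.

H_2 = 0.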